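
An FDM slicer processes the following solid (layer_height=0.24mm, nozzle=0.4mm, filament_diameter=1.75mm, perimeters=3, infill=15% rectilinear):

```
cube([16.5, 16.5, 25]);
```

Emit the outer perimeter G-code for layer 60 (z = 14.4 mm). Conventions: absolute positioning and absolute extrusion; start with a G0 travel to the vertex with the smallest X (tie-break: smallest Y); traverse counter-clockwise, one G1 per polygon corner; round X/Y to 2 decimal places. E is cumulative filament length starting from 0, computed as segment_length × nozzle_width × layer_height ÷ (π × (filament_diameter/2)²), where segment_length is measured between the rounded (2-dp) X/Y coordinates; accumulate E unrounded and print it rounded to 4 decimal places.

G0 X0.00 Y0.00 Z14.40
G1 X16.50 Y0.00 E0.6586
G1 X16.50 Y16.50 E1.3171
G1 X0.00 Y16.50 E1.9757
G1 X0.00 Y0.00 E2.6342

At z = 14.4 mm: the cube is present — its section is the full 16.5×16.5 rectangle. The outline is a single polygon with 4 vertices. Extrusion per mm of travel: 0.4 × 0.24 / (π × 0.875²) = 0.039912. Accumulating E over each segment gives final E = 2.6342.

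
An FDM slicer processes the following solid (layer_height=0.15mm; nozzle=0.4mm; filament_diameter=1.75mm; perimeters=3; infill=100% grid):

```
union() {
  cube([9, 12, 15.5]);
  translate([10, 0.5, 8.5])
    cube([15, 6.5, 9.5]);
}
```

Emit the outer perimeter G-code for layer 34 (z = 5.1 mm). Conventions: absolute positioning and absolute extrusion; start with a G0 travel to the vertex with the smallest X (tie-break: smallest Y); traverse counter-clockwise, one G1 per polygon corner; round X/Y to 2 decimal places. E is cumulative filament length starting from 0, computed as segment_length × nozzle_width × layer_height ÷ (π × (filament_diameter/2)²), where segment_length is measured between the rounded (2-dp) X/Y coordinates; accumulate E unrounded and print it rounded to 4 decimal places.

At z = 5.1 mm: the 9×12 cube contributes its full rectangle; the cube at (10, 0.5) is absent (z outside [8.5, 18]); Taking the union: only the 9×12 cube is present, so the union is just that shape — 1 connected region. The outline is a single polygon with 4 vertices. Extrusion per mm of travel: 0.4 × 0.15 / (π × 0.875²) = 0.024945. Accumulating E over each segment gives final E = 1.0477.

G0 X0.00 Y0.00 Z5.10
G1 X9.00 Y0.00 E0.2245
G1 X9.00 Y12.00 E0.5238
G1 X0.00 Y12.00 E0.7484
G1 X0.00 Y0.00 E1.0477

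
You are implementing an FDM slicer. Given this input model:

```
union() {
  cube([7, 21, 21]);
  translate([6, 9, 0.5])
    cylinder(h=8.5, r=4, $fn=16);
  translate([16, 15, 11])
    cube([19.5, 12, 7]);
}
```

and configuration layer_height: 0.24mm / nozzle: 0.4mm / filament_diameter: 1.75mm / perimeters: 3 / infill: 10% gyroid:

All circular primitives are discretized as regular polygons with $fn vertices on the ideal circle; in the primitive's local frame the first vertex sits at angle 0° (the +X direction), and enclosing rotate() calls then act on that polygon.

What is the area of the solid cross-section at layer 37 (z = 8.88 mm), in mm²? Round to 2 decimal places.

163.69 mm²

At z = 8.88 mm: the cube is present — its section is the full 7×21 rectangle (area 147.00 mm²); the r=4 cylinder at (6, 9) gives a regular 16-gon of circumradius 4 (constant along its height) (area = (16/2)·4.000²·sin(360°/16) = 48.98 mm²); the cube at (16, 15) is absent (z outside [11, 18]); Combining (union): the regions partially overlap — summed areas 195.98 mm² minus the doubly-counted overlap 32.29 mm² gives 163.69 mm² — area = 163.69 mm². Overall, the cross-section is a single solid region. Net area = 163.69 mm².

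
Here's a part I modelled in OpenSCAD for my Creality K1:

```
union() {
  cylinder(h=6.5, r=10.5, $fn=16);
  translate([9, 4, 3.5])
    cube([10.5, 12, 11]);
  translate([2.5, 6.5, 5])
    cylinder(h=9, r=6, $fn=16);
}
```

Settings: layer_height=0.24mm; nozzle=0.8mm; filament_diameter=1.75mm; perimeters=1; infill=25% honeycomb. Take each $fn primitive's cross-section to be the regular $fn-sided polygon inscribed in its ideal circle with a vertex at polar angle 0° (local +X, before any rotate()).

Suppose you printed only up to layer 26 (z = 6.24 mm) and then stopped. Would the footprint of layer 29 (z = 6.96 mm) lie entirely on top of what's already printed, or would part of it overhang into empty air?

Compare the two slices. At z = 6.24: the cylinder: section is a regular 16-gon, circumradius r=10.5 (area = (16/2)·10.500²·sin(360°/16) = 337.53 mm²); the cube at (9, 4) is present — its section is the full 10.5×12 rectangle (area 126.00 mm²); the r=6 cylinder at (2.5, 6.5) contributes a regular 16-gon of circumradius 6 (area = (16/2)·6.000²·sin(360°/16) = 110.21 mm²); Merging all regions: the regions partially overlap — summed areas 573.74 mm² minus the doubly-counted overlap 88.46 mm² gives 485.28 mm² — area = 485.28 mm². At z = 6.96: the cylinder does not reach this height (z outside [0, 6.5]); the cube at (9, 4) is present — its section is the full 10.5×12 rectangle (area 126.00 mm²); the r=6 cylinder at (2.5, 6.5) gives a regular 16-gon of circumradius 6 (constant along its height) (area = (16/2)·6.000²·sin(360°/16) = 110.21 mm²); Merging all regions: the 2 present regions are separate (no shared area or edge), so areas and boundary lengths simply add and each stays a separate island — area = 236.21 mm². Checking containment: the cross-section at z = 6.96 is a subset of the cross-section at z = 6.24.

entirely on top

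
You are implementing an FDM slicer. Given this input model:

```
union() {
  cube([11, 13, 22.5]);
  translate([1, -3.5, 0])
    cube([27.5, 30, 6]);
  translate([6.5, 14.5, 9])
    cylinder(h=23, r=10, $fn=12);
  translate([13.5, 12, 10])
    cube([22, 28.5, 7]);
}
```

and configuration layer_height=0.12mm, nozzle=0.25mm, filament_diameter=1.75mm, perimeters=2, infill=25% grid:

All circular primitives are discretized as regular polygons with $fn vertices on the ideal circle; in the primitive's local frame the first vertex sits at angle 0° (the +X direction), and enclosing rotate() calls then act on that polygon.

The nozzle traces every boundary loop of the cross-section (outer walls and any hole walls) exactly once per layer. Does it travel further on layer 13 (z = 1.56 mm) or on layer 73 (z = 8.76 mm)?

Layer 13 (z = 1.56): the cube is present — its section is the full 11×13 rectangle (perimeter 48.00 mm); the 27.5×30 cube at (1, -3.5) contributes its full rectangle (perimeter 115.00 mm); the cylinder at (6.5, 14.5) is absent (z outside [9, 32]); the cube at (13.5, 12) is absent (z outside [10, 17]); Combining (union): the regions partially overlap (shared area 130.00 mm²), so the edge portions inside another operand are dropped and the merged outline is re-measured after clipping — boundary = 117.00 mm. So its perimeter = 117.00 mm. Layer 73 (z = 8.76): the cube is present — its section is the full 11×13 rectangle (perimeter 48.00 mm); the cube at (1, -3.5) does not reach this height (z outside [0, 6]); the cylinder at (6.5, 14.5) is not intersected at this z (z outside [9, 32]); the cube at (13.5, 12) is not intersected at this z (z outside [10, 17]); Combining (union): only the 11×13 cube is present, so the union is just that shape — boundary = 48.00 mm. So its perimeter = 48.00 mm. Layer 13 is larger (117.00 vs 48.00 mm).

layer 13 (z = 1.56 mm)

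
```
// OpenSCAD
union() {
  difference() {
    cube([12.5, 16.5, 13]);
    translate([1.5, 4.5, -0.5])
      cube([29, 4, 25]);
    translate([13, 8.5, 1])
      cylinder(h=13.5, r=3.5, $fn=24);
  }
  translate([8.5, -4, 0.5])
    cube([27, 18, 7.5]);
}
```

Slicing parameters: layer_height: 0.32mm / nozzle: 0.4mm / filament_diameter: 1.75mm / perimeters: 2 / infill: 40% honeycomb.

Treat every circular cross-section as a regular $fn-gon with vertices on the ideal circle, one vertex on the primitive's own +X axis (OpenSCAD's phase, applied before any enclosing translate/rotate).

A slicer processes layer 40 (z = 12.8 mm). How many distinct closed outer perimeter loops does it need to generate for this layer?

1

At z = 12.8 mm: the cube (footprint 12.5×16.5) is included at this height; the 29×4 cube at (1.5, 4.5) contributes its full rectangle; the r=3.5 cylinder at (13, 8.5) gives a regular 24-gon of circumradius 3.5 (constant along its height); After the difference (first − rest): starting from the 12.5×16.5 cube, the 29×4 cube at (1.5, 4.5) partially overlaps it — only the 44.00 mm² overlap (of its 116.00 mm²) is removed, clipping the outline; the r=3.5 cylinder at (13, 8.5) partially overlaps it — only the 7.78 mm² overlap (of its 38.05 mm²) is removed, clipping the outline — 1 connected region; the cube at (8.5, -4) does not reach this height (z outside [0.5, 8]); Combining (union): only that combined region is present, so the union is just that shape — 1 connected region. The result has 1 disconnected region.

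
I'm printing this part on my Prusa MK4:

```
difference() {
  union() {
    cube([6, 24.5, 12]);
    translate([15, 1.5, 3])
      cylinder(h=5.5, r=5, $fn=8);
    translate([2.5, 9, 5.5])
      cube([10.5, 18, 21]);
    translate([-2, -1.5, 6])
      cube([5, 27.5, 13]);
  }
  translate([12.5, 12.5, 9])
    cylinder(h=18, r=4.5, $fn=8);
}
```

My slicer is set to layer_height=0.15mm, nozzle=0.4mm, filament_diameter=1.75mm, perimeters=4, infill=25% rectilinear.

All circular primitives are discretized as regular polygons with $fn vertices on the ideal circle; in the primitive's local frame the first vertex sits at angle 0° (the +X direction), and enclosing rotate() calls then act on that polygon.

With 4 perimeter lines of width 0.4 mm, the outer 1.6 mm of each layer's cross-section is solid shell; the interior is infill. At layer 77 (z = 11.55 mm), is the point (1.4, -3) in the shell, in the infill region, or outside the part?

outside

At z = 11.55 mm: the cube is present — its section is the full 6×24.5 rectangle; the cylinder at (15, 1.5) is absent (z outside [3, 8.5]); the cube at (2.5, 9) is present — its section is the full 10.5×18 rectangle; the cube at (-2, -1.5) (footprint 5×27.5) is included at this height; Combining (union): the regions partially overlap (shared area 128.50 mm²), so overlapping operands fuse into one piece — 1 connected region; the r=4.5 cylinder at (12.5, 12.5) contributes a regular 8-gon of circumradius 4.5; Taking the first minus the rest: starting from that combined region, the r=4.5 cylinder at (12.5, 12.5) partially overlaps it — only the 31.38 mm² overlap (of its 57.28 mm²) is removed, clipping the outline — 1 connected region. Overall, the cross-section is a single solid region. The nearest boundary edge runs (3.00, -1.50)→(-2.00, -1.50); distance from the point to it = 1.50 mm. The point is not inside any of the regions above, so it lies outside the cross-section (1.50 mm from the nearest boundary).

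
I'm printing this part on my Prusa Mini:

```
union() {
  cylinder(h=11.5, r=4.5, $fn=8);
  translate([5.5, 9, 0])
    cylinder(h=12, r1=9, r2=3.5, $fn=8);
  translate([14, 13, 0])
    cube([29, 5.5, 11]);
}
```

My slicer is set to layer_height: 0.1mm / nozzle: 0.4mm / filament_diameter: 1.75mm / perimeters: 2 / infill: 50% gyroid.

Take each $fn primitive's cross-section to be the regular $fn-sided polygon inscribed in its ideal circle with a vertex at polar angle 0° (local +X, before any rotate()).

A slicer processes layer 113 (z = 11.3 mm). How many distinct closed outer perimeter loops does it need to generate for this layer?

2

At z = 11.3 mm: the r=4.5 cylinder contributes a regular 8-gon of circumradius 4.5; the cone at (5.5, 9) (r1=9→r2=3.5) has section circumradius 3.821 here — a regular 8-gon; the cube at (14, 13) does not reach this height (z outside [0, 11]); Merging all regions: the 2 present regions are separate (no shared area or edge), so areas and boundary lengths simply add and each stays a separate island — 2 connected regions. The result has 2 disconnected regions.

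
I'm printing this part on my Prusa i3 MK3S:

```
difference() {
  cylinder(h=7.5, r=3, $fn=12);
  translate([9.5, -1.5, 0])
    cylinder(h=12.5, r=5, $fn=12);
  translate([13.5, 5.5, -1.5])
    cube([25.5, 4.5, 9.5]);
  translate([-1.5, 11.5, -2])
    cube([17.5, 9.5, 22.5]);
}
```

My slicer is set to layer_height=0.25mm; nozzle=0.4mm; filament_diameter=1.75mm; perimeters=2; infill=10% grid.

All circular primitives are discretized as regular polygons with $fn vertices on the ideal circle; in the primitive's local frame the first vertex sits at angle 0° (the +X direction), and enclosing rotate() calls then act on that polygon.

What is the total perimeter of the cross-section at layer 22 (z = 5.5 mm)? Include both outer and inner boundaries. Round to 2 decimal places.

At z = 5.5 mm: the r=3 cylinder gives a regular 12-gon of circumradius 3 (constant along its height) (perimeter = 2·12·3.000·sin(180°/12) = 18.63 mm); the r=5 cylinder at (9.5, -1.5) gives a regular 12-gon of circumradius 5 (constant along its height) (perimeter = 2·12·5.000·sin(180°/12) = 31.06 mm); the cube at (13.5, 5.5) (footprint 25.5×4.5) is included at this height (perimeter 60.00 mm); the 17.5×9.5 cube at (-1.5, 11.5) contributes its full rectangle (perimeter 54.00 mm); Subtracting the remaining from the first: starting from the r=3 cylinder, the r=5 cylinder at (9.5, -1.5) misses the remaining region (no effect); the 25.5×4.5 cube at (13.5, 5.5) misses the remaining region (no effect); the 17.5×9.5 cube at (-1.5, 11.5) misses the remaining region (no effect) — boundary = 18.63 mm. Overall, the cross-section is a single solid region. Total boundary length (outer) = 18.63 mm.

18.63 mm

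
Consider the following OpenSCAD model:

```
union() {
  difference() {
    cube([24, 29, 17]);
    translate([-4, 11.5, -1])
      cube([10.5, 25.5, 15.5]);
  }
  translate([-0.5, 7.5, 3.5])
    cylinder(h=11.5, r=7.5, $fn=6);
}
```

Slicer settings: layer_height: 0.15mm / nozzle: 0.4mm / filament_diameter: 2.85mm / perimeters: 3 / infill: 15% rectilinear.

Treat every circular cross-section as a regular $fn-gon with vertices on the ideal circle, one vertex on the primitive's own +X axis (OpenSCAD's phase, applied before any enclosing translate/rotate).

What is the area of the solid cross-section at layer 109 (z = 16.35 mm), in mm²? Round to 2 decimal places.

At z = 16.35 mm: the cube (footprint 24×29) is included at this height (area 696.00 mm²); the cube at (-4, 11.5) is not intersected at this z (z outside [-1, 14.5]); Taking the first minus the rest: none of the subtracted shapes is present at this height, so the 24×29 cube is unchanged — area = 696.00 mm²; the cylinder at (-0.5, 7.5) does not reach this height (z outside [3.5, 15]); Merging all regions: only that combined region is present, so the union is just that shape — area = 696.00 mm². Overall, the cross-section is a single solid region. Net area = 696.00 mm².

696.00 mm²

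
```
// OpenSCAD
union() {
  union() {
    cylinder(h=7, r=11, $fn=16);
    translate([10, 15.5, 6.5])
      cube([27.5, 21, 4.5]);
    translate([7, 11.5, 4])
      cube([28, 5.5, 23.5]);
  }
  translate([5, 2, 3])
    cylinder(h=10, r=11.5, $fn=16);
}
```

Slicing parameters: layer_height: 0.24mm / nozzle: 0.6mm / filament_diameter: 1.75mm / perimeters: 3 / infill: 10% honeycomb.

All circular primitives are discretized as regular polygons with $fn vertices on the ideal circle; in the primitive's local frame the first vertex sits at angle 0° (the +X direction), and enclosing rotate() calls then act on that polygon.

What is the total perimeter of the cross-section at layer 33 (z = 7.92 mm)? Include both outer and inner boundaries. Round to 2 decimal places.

172.63 mm

At z = 7.92 mm: the cylinder does not reach this height (z outside [0, 7]); the cube at (10, 15.5) is present — its section is the full 27.5×21 rectangle (perimeter 97.00 mm); the 28×5.5 cube at (7, 11.5) contributes its full rectangle (perimeter 67.00 mm); Merging all regions: the regions partially overlap (shared area 37.50 mm²), so the edge portions inside another operand are dropped and the merged outline is re-measured after clipping — boundary = 111.00 mm; the cylinder at (5, 2): section is a regular 16-gon, circumradius r=11.5 (perimeter = 2·16·11.500·sin(180°/16) = 71.79 mm); Merging all regions: the regions partially overlap (shared area 4.22 mm²), so the edge portions inside another operand are dropped and the merged outline is re-measured after clipping — boundary = 172.63 mm. Overall, the cross-section is a single solid region. Total boundary length (outer) = 172.63 mm.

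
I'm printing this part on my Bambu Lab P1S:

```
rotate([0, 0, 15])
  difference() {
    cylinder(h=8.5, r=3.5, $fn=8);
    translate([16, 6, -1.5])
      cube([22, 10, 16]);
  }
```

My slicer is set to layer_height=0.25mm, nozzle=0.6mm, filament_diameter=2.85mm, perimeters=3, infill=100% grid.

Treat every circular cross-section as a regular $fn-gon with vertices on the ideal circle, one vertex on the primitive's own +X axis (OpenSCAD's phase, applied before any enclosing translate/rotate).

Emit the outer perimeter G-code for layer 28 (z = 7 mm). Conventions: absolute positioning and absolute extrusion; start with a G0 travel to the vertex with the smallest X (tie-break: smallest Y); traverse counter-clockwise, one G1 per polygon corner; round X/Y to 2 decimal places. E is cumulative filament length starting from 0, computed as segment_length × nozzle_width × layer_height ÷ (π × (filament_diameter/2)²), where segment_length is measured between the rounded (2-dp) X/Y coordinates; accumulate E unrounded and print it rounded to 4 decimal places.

G0 X-3.38 Y-0.91 Z7.00
G1 X-1.75 Y-3.03 E0.0629
G1 X0.91 Y-3.38 E0.1260
G1 X3.03 Y-1.75 E0.1888
G1 X3.38 Y0.91 E0.2519
G1 X1.75 Y3.03 E0.3148
G1 X-0.91 Y3.38 E0.3779
G1 X-3.03 Y1.75 E0.4408
G1 X-3.38 Y-0.91 E0.5039

At z = 7 mm: the r=3.5 cylinder contributes a regular 8-gon of circumradius 3.5; the cube at (16, 6) is present — its section is the full 22×10 rectangle; After the difference (first − rest): starting from the r=3.5 cylinder, the 22×10 cube at (16, 6) misses the remaining region (no effect) — 1 connected region; (whole slice rotated 15° about Z — lengths, areas and connectivity unchanged). The outline is a single polygon with 8 vertices. Extrusion per mm of travel: 0.6 × 0.25 / (π × 1.425²) = 0.023513. Accumulating E over each segment gives final E = 0.5039.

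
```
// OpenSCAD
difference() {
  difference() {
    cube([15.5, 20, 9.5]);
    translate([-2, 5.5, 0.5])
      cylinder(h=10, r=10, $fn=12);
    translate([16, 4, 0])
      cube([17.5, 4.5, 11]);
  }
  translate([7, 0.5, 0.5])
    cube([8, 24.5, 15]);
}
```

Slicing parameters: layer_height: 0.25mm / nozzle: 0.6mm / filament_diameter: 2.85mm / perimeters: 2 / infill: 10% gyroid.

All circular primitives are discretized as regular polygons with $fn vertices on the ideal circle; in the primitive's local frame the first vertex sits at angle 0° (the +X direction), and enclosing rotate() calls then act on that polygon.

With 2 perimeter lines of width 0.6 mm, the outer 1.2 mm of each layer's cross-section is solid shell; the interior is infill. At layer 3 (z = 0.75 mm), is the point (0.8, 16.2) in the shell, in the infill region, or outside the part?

shell

At z = 0.75 mm: the cube is present — its section is the full 15.5×20 rectangle; the r=10 cylinder at (-2, 5.5) contributes a regular 12-gon of circumradius 10; the 17.5×4.5 cube at (16, 4) contributes its full rectangle; After the difference (first − rest): starting from the 15.5×20 cube, the r=10 cylinder at (-2, 5.5) partially overlaps it — only the 95.39 mm² overlap (of its 300.00 mm²) is removed, clipping the outline; the 17.5×4.5 cube at (16, 4) misses the remaining region (no effect) — 1 connected region; the cube at (7, 0.5) is present — its section is the full 8×24.5 rectangle; Subtracting the remaining from the first: starting from the result so far, the 8×24.5 cube at (7, 0.5) partially overlaps it — only the 152.27 mm² overlap (of its 196.00 mm²) is removed, clipping the outline — 2 connected regions. Overall, the cross-section has 2 separate islands. The nearest boundary edge runs (0.00, 14.96)→(0.00, 20.00); distance from the point to it = 0.80 mm. (Shell/infill is judged within the island containing the point — the largest one.) The point is inside the cross-section, 0.80 mm from the nearest boundary — within the 1.2 mm shell band (2 × 0.6).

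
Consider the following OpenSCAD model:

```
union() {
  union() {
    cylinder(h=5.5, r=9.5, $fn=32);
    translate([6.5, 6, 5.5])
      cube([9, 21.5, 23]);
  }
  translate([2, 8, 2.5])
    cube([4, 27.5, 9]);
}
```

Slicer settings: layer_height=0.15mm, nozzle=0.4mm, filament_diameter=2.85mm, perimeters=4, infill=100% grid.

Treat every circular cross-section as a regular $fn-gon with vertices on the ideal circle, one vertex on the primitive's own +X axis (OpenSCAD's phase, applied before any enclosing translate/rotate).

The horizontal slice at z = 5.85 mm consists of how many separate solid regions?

2

At z = 5.85 mm: the cylinder does not reach this height (z outside [0, 5.5]); the 9×21.5 cube at (6.5, 6) contributes its full rectangle; Combining (union): only the 9×21.5 cube at (6.5, 6) is present, so the union is just that shape — 1 connected region; the cube at (2, 8) (footprint 4×27.5) is included at this height; Merging all regions: the 2 present regions are separate (no shared area or edge), so areas and boundary lengths simply add and each stays a separate island — 2 connected regions. The result has 2 disconnected regions.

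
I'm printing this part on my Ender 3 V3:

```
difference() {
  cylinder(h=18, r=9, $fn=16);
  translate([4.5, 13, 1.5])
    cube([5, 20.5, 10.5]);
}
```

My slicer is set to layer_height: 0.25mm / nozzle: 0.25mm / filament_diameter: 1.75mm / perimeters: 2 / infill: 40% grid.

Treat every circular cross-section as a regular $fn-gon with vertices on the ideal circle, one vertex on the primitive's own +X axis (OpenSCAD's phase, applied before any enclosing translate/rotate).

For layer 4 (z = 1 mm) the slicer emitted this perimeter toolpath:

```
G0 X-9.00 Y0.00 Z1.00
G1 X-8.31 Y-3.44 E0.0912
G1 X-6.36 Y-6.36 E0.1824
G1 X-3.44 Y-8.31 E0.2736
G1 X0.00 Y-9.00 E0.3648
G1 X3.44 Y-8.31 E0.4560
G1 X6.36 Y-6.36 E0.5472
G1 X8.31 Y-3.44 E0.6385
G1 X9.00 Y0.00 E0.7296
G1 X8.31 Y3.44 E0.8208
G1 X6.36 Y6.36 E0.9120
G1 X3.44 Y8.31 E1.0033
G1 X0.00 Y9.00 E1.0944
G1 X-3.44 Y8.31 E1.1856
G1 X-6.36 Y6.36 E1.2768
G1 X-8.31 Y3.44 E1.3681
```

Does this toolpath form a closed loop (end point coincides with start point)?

Start point (G0): (-9.00, 0.00). End point (last G1): the path does not return to the start — open.

no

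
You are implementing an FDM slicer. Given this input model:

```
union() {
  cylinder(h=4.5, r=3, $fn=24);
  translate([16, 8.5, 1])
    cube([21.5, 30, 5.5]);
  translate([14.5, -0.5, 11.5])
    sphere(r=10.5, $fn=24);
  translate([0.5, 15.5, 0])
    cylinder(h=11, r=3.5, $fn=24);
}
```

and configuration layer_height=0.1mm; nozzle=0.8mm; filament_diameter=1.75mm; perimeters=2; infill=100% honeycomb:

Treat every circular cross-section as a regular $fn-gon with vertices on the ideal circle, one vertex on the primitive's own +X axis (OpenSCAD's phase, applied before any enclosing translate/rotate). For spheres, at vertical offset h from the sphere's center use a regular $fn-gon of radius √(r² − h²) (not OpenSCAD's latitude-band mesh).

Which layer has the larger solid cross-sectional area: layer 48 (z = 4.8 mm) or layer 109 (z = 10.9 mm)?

Layer 48 (z = 4.8): the cylinder does not reach this height (z outside [0, 4.5]); the cube at (16, 8.5) is present — its section is the full 21.5×30 rectangle (area 645.00 mm²); the r=10.5 sphere at (14.5, -0.5) slices to a regular 24-gon of circumradius 8.085 (√(r²−h²) with h=6.7 from center) (area = (24/2)·8.085²·sin(360°/24) = 203.00 mm²); the r=3.5 cylinder at (0.5, 15.5) gives a regular 24-gon of circumradius 3.5 (constant along its height) (area = (24/2)·3.500²·sin(360°/24) = 38.05 mm²); Merging all regions: the 3 present regions are separate (no shared area or edge), so areas and boundary lengths simply add and each stays a separate island — area = 886.04 mm². So its area = 886.04 mm². Layer 109 (z = 10.9): the cylinder is absent (z outside [0, 4.5]); the cube at (16, 8.5) is absent (z outside [1, 6.5]); the r=10.5 sphere at (14.5, -0.5) contributes a regular 24-gon of circumradius √(10.5²−0.6²) = 10.483 (area = (24/2)·10.483²·sin(360°/24) = 341.30 mm²); the cylinder at (0.5, 15.5): section is a regular 24-gon, circumradius r=3.5 (area = (24/2)·3.500²·sin(360°/24) = 38.05 mm²); Taking the union: the 2 present regions are separate (no shared area or edge), so areas and boundary lengths simply add and each stays a separate island — area = 379.35 mm². So its area = 379.35 mm². Layer 48 is larger (886.04 vs 379.35 mm²).

layer 48 (z = 4.8 mm)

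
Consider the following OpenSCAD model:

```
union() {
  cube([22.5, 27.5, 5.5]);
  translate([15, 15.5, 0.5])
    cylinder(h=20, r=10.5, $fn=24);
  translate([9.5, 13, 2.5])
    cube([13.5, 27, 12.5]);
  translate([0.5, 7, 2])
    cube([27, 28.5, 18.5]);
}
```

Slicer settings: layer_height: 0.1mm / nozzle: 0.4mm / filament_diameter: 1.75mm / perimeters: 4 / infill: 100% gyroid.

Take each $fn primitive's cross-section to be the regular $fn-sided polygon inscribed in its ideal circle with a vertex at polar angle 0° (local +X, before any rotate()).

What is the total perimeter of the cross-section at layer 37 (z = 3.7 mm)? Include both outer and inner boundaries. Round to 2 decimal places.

135.00 mm

At z = 3.7 mm: the cube is present — its section is the full 22.5×27.5 rectangle (perimeter 100.00 mm); the r=10.5 cylinder at (15, 15.5) contributes a regular 24-gon of circumradius 10.5 (perimeter = 2·24·10.500·sin(180°/24) = 65.79 mm); the cube at (9.5, 13) (footprint 13.5×27) is included at this height (perimeter 81.00 mm); the cube at (0.5, 7) (footprint 27×28.5) is included at this height (perimeter 111.00 mm); Merging all regions: the regions partially overlap (shared area 1097.17 mm²), so the edge portions inside another operand are dropped and the merged outline is re-measured after clipping — boundary = 135.00 mm. Overall, the cross-section is a single solid region. Total boundary length (outer) = 135.00 mm.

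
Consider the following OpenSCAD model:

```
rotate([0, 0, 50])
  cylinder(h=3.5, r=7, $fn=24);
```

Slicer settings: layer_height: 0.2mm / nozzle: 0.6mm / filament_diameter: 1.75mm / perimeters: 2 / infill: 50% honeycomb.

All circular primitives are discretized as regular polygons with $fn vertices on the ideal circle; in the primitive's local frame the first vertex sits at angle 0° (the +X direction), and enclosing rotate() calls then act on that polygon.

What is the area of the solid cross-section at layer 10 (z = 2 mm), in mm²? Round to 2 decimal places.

152.19 mm²

At z = 2 mm: the r=7 cylinder contributes a regular 24-gon of circumradius 7 (area = (24/2)·7.000²·sin(360°/24) = 152.19 mm²); (rotated 50° about Z; rotation is an isometry so areas/perimeters/island counts are preserved). Overall, the cross-section is a single solid region. Net area = 152.19 mm².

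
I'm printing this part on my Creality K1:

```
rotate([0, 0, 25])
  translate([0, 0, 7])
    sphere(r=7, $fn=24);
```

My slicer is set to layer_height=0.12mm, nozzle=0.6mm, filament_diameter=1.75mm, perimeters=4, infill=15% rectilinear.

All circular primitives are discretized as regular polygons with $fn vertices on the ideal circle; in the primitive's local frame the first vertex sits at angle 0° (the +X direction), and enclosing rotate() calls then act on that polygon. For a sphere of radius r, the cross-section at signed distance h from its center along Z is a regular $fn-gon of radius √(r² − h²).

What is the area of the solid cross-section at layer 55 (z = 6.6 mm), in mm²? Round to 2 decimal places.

At z = 6.6 mm: the sphere: section is a regular 24-gon, circumradius = √(r²−h²) = √(7²−0.4²) = 6.989 (area = (24/2)·6.989²·sin(360°/24) = 151.69 mm²); (rotated 25° about Z; rotation is an isometry so areas/perimeters/island counts are preserved). Overall, the cross-section is a single solid region. Net area = 151.69 mm².

151.69 mm²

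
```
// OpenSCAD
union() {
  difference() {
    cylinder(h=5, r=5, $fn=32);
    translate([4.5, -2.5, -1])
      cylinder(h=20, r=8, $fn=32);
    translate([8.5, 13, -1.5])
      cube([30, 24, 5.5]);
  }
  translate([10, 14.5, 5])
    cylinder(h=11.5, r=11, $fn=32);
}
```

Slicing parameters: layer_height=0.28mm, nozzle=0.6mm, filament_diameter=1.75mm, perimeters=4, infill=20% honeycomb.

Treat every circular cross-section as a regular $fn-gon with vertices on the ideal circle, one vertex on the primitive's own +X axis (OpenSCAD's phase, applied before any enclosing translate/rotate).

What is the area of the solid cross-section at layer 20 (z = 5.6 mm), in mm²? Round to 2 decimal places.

377.69 mm²

At z = 5.6 mm: the cylinder is not intersected at this z (z outside [0, 5]); the cylinder at (4.5, -2.5): section is a regular 32-gon, circumradius r=8 (area = (32/2)·8.000²·sin(360°/32) = 199.77 mm²); the cube at (8.5, 13) is not intersected at this z (z outside [-1.5, 4]); After the difference (first − rest): the first operand is absent here, so nothing remains; the cylinder at (10, 14.5): section is a regular 32-gon, circumradius r=11 (area = (32/2)·11.000²·sin(360°/32) = 377.69 mm²); Merging all regions: only the r=11 cylinder at (10, 14.5) is present, so the union is just that shape — area = 377.69 mm². Overall, the cross-section is a single solid region. Net area = 377.69 mm².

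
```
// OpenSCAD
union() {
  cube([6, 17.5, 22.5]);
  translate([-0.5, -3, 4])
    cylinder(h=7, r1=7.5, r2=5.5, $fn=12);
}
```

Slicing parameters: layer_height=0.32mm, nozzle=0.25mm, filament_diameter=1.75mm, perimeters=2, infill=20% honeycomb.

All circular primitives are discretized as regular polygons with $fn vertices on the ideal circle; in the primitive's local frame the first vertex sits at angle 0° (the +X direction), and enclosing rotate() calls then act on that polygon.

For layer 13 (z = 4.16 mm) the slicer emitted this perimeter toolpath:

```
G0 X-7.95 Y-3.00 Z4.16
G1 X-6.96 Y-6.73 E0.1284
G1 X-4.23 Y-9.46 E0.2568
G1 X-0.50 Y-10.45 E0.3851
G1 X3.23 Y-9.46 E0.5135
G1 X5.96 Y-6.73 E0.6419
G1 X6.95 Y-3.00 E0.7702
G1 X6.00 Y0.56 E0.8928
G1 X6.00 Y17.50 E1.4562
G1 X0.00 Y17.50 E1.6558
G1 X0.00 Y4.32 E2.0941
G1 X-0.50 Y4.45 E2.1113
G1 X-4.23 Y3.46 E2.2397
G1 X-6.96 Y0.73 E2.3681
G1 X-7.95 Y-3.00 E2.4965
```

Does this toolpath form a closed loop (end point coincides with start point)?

yes

Start point (G0): (-7.95, -3.00). End point (last G1): the path returns to the start — closed.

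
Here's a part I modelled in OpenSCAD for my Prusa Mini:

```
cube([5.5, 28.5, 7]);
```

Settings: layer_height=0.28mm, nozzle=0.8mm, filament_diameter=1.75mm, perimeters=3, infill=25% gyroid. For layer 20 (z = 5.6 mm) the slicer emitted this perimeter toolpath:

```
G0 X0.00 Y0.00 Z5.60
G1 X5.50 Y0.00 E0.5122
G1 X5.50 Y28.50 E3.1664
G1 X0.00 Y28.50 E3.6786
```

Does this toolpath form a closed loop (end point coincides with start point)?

Start point (G0): (0.00, 0.00). End point (last G1): the path does not return to the start — open.

no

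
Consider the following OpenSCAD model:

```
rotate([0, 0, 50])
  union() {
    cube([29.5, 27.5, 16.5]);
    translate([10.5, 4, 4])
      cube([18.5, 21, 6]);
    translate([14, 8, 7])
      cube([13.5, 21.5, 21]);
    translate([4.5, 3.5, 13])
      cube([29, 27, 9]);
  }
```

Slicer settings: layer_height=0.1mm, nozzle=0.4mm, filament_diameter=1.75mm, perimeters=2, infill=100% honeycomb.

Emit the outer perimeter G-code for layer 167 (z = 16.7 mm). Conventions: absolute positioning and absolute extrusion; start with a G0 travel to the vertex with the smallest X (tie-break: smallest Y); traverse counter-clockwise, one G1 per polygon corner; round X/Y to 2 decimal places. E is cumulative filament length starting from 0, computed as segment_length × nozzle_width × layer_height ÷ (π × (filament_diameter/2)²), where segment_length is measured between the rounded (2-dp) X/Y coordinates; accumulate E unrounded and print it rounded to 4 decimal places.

G0 X-20.47 Y23.05 Z16.70
G1 X0.21 Y5.70 E0.4489
G1 X18.85 Y27.91 E0.9311
G1 X-1.83 Y45.27 E1.3801
G1 X-20.47 Y23.05 E1.8625

At z = 16.7 mm: the cube does not reach this height (z outside [0, 16.5]); the cube at (10.5, 4) is absent (z outside [4, 10]); the cube at (14, 8) is present — its section is the full 13.5×21.5 rectangle; the cube at (4.5, 3.5) is present — its section is the full 29×27 rectangle; Merging all regions: the 13.5×21.5 cube at (14, 8) lies entirely inside the 29×27 cube at (4.5, 3.5), so the union is just the 29×27 cube at (4.5, 3.5) — 1 connected region; (whole slice rotated 50° about Z — lengths, areas and connectivity unchanged). The outline is a single polygon with 4 vertices. Extrusion per mm of travel: 0.4 × 0.1 / (π × 0.875²) = 0.016630. Accumulating E over each segment gives final E = 1.8625.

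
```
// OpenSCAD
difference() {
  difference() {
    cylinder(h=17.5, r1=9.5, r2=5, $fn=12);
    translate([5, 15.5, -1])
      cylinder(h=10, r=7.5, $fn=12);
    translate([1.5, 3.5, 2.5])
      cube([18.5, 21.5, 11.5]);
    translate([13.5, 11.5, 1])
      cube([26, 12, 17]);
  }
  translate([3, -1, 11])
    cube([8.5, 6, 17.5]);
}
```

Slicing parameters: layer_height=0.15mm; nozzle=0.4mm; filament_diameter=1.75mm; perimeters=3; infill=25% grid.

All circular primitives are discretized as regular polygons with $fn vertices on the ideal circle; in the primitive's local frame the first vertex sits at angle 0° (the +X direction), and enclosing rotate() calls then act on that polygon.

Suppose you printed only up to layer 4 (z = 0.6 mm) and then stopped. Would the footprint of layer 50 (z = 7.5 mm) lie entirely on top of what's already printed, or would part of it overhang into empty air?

entirely on top

Compare the two slices. At z = 0.6: the cone contributes a regular 12-gon of circumradius 9.346 (interpolated between r1=9.5 and r2=5 at t=0.034) (area = (12/2)·9.346²·sin(360°/12) = 262.03 mm²); the cylinder at (5, 15.5): section is a regular 12-gon, circumradius r=7.5 (area = (12/2)·7.500²·sin(360°/12) = 168.75 mm²); the cube at (1.5, 3.5) is not intersected at this z (z outside [2.5, 14]); the cube at (13.5, 11.5) is absent (z outside [1, 18]); Subtracting the remaining from the first: starting from the cone (262.03 mm²), the r=7.5 cylinder at (5, 15.5) partially overlaps it — only the 0.02 mm² overlap (of its 168.75 mm²) is removed, clipping the outline — area = 262.01 mm²; the cube at (3, -1) is not intersected at this z (z outside [11, 28.5]); After the difference (first − rest): none of the subtracted shapes is present at this height, so the result so far is unchanged — area = 262.01 mm². At z = 7.5: the cone (r1=9.5→r2=5) has section circumradius 7.571 here — a regular 12-gon (area = (12/2)·7.571²·sin(360°/12) = 171.98 mm²); the cylinder at (5, 15.5): section is a regular 12-gon, circumradius r=7.5 (area = (12/2)·7.500²·sin(360°/12) = 168.75 mm²); the cube at (1.5, 3.5) (footprint 18.5×21.5) is included at this height (area 397.75 mm²); the cube at (13.5, 11.5) is present — its section is the full 26×12 rectangle (area 312.00 mm²); Taking the first minus the rest: starting from the cone (171.98 mm²), the r=7.5 cylinder at (5, 15.5) misses the remaining region (no effect); the 18.5×21.5 cube at (1.5, 3.5) partially overlaps it — only the 12.33 mm² overlap (of its 397.75 mm²) is removed, clipping the outline; the 26×12 cube at (13.5, 11.5) misses the remaining region (no effect) — area = 159.65 mm²; the cube at (3, -1) is absent (z outside [11, 28.5]); Subtracting the remaining from the first: none of the subtracted shapes is present at this height, so that combined region is unchanged — area = 159.65 mm². Checking containment: the cross-section at z = 7.5 is a subset of the cross-section at z = 0.6.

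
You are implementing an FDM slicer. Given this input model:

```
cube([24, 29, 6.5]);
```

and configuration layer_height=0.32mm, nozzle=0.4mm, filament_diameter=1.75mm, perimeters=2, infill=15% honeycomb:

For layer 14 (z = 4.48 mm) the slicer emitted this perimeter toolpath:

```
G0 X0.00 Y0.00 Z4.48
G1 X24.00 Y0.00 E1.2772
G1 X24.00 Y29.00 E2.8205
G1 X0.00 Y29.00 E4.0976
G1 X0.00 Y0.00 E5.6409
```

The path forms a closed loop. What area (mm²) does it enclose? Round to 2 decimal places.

696.00 mm²

Apply the shoelace formula to the sequence of (X, Y) vertices; enclosed area = 696.00 mm².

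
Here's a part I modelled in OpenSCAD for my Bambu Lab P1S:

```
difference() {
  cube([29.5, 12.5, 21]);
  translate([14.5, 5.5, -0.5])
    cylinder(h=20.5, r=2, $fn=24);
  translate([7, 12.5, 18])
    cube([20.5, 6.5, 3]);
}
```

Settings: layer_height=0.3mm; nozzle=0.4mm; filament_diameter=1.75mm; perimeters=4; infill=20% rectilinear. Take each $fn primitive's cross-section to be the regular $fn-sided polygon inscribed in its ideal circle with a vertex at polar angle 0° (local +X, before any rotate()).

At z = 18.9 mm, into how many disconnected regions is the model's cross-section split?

At z = 18.9 mm: the 29.5×12.5 cube contributes its full rectangle; the r=2 cylinder at (14.5, 5.5) gives a regular 24-gon of circumradius 2 (constant along its height); the cube at (7, 12.5) (footprint 20.5×6.5) is included at this height; Taking the first minus the rest: starting from the 29.5×12.5 cube, the r=2 cylinder at (14.5, 5.5) lies wholly inside it (removes its full 12.42 mm² and its 12.53 mm outline becomes a hole wall); the 20.5×6.5 cube at (7, 12.5) misses the remaining region (no effect) — 1 connected region with 1 hole. The result has 1 disconnected region.

1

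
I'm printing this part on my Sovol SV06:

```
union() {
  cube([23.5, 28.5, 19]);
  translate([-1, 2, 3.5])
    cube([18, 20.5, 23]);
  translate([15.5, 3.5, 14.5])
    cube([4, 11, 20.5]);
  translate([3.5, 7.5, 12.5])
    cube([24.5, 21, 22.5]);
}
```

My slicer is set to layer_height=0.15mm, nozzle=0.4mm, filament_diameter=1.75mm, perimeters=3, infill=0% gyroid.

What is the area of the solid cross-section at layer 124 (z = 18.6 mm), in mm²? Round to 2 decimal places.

784.75 mm²

At z = 18.6 mm: the cube is present — its section is the full 23.5×28.5 rectangle (area 669.75 mm²); the cube at (-1, 2) is present — its section is the full 18×20.5 rectangle (area 369.00 mm²); the cube at (15.5, 3.5) is present — its section is the full 4×11 rectangle (area 44.00 mm²); the 24.5×21 cube at (3.5, 7.5) contributes its full rectangle (area 514.50 mm²); Combining (union): the regions partially overlap — summed areas 1597.25 mm² minus the doubly-counted overlap 812.50 mm² gives 784.75 mm² — area = 784.75 mm². Overall, the cross-section is a single solid region. Net area = 784.75 mm².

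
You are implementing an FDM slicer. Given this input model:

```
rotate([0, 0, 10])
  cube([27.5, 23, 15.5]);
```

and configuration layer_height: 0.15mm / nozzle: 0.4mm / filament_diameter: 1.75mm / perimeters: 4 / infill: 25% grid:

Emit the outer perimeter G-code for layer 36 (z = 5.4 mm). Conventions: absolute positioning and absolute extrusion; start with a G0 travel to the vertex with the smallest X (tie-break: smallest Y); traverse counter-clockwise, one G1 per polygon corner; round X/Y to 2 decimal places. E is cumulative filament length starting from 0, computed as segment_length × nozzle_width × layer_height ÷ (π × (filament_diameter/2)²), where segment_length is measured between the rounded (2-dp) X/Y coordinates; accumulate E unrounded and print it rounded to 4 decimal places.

At z = 5.4 mm: the 27.5×23 cube contributes its full rectangle; (whole slice rotated 10° about Z — lengths, areas and connectivity unchanged). The outline is a single polygon with 4 vertices. Extrusion per mm of travel: 0.4 × 0.15 / (π × 0.875²) = 0.024945. Accumulating E over each segment gives final E = 2.5193.

G0 X-3.99 Y22.65 Z5.40
G1 X0.00 Y0.00 E0.5737
G1 X27.08 Y4.78 E1.2597
G1 X23.09 Y27.43 E1.8334
G1 X-3.99 Y22.65 E2.5193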